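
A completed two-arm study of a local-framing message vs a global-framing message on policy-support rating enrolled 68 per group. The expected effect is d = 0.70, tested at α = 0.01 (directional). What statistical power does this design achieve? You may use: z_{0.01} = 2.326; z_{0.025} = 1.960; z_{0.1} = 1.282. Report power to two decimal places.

power ≈ 0.96

For two equal groups, power = Φ(d·√(n/2) − z_{α}).
d·√(n/2) = 0.70 × √(68/2) = 0.70 × 5.831 = 4.082.
z_β = 4.082 − 2.326 = 1.756.
Power = Φ(1.756) = 0.960.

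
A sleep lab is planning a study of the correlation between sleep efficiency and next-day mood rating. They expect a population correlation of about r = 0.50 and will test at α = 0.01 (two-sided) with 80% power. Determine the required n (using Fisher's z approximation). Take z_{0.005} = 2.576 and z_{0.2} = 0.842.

n = 42

Fisher's z: C = ½·ln((1+r)/(1−r)) = ½·ln(3.0000) = 0.5493.
n = ((z_{α/2} + z_β)/C)² + 3.
(2.576 + 0.842) / 0.5493 = 3.418 / 0.5493 = 6.222.
n = 6.222² + 3 = 38.72 + 3 = 41.7.
Round up.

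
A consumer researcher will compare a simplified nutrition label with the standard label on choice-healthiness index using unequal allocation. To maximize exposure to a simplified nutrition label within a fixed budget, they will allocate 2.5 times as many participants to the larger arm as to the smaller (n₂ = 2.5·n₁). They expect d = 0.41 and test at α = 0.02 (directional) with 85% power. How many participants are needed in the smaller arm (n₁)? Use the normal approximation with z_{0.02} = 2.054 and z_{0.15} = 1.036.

n₁ = 80

With allocation ratio k = n₂/n₁ = 2.5, Var(x̄₁−x̄₂) = σ²(1/n₁ + 1/(k·n₁)) = σ²·(k+1)/(k·n₁).
So n₁ = (1 + 1/k)·((z_{α} + z_β)/d)² = 1.400 × (3.090/0.41)².
n₁ = 1.400 × 56.80 = 79.5.
Round up: n₁ = 80, giving n₂ = 2.5 × 80 = 200.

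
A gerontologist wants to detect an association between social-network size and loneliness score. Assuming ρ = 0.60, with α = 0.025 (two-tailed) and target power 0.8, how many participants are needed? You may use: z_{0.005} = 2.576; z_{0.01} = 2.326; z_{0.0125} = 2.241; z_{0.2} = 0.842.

n = 23

Fisher's z: C = ½·ln((1+r)/(1−r)) = ½·ln(4.0000) = 0.6931.
n = ((z_{α/2} + z_β)/C)² + 3.
(2.241 + 0.842) / 0.6931 = 3.083 / 0.6931 = 4.448.
n = 4.448² + 3 = 19.79 + 3 = 22.8.
Round up.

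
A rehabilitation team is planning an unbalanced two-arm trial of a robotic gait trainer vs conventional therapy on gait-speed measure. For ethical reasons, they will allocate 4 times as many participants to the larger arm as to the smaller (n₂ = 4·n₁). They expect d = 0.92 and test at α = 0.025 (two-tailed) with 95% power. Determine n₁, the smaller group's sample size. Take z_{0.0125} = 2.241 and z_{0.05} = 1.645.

n₁ = 23

With allocation ratio k = n₂/n₁ = 4, Var(x̄₁−x̄₂) = σ²(1/n₁ + 1/(k·n₁)) = σ²·(k+1)/(k·n₁).
So n₁ = (1 + 1/k)·((z_{α/2} + z_β)/d)² = 1.250 × (3.886/0.92)².
n₁ = 1.250 × 17.84 = 22.3.
Round up: n₁ = 23, giving n₂ = 4 × 23 = 92.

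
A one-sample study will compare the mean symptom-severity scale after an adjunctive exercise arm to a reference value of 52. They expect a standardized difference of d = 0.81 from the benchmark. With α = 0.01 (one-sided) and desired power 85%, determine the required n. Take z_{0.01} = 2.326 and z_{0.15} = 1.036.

n = 18

For a one-sample test: n = ((z_{α} + z_β) / d)².
z_{α} + z_β = 2.326 + 1.036 = 3.362.
n = (3.362 / 0.81)² = 4.151² = 17.23.
Round up.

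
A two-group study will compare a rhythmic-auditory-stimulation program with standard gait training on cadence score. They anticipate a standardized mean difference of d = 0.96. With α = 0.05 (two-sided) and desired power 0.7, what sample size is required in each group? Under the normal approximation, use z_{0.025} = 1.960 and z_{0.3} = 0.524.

n = 14 per group

For two independent groups with equal n: n = 2·((z_{α/2} + z_β) / d)².
z_{α/2} + z_β = 1.960 + 0.524 = 2.484.
n = 2 × (2.484 / 0.96)² = 2 × 2.587² = 2 × 6.70 = 13.4.
Round up to the next whole participant.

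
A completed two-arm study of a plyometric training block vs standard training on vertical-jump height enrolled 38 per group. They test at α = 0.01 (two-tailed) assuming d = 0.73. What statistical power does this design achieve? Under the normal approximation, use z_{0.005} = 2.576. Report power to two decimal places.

power ≈ 0.73

For two equal groups, power = Φ(d·√(n/2) − z_{α/2}).
d·√(n/2) = 0.73 × √(38/2) = 0.73 × 4.359 = 3.182.
z_β = 3.182 − 2.576 = 0.606.
Power = Φ(0.606) = 0.728.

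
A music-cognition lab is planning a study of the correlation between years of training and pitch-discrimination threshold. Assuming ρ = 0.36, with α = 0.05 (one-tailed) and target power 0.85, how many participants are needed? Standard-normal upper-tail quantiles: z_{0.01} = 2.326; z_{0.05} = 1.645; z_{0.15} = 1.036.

Fisher's z: C = ½·ln((1+r)/(1−r)) = ½·ln(2.1250) = 0.3769.
n = ((z_{α} + z_β)/C)² + 3.
(1.645 + 1.036) / 0.3769 = 2.681 / 0.3769 = 7.113.
n = 7.113² + 3 = 50.60 + 3 = 53.6.
Round up.

n = 54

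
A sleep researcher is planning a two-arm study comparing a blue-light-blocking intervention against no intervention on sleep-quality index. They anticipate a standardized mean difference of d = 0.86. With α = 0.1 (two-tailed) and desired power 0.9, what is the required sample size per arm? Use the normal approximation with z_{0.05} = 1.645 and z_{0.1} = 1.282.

n = 24 per group

For two independent groups with equal n: n = 2·((z_{α/2} + z_β) / d)².
z_{α/2} + z_β = 1.645 + 1.282 = 2.927.
n = 2 × (2.927 / 0.86)² = 2 × 3.403² = 2 × 11.58 = 23.2.
Round up to the next whole participant.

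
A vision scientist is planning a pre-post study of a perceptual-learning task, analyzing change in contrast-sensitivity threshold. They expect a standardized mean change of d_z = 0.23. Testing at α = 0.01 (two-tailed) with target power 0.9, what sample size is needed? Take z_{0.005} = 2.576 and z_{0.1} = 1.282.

For a paired (one-sample on differences) test: n = ((z_{α/2} + z_β) / d)².
z_{α/2} + z_β = 2.576 + 1.282 = 3.858.
n = (3.858 / 0.23)² = 16.774² = 281.36.
Round up.

n = 282 pairs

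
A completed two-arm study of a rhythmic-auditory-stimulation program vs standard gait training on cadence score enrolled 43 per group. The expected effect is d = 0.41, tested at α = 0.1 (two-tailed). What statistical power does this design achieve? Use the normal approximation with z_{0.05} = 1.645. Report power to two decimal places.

For two equal groups, power = Φ(d·√(n/2) − z_{α/2}).
d·√(n/2) = 0.41 × √(43/2) = 0.41 × 4.637 = 1.901.
z_β = 1.901 − 1.645 = 0.256.
Power = Φ(0.256) = 0.601.

power ≈ 0.60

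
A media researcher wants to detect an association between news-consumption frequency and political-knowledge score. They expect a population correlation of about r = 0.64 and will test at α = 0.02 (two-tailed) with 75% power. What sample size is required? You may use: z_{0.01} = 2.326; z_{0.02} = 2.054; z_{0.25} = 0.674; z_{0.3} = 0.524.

Fisher's z: C = ½·ln((1+r)/(1−r)) = ½·ln(4.5556) = 0.7582.
n = ((z_{α/2} + z_β)/C)² + 3.
(2.326 + 0.674) / 0.7582 = 3.000 / 0.7582 = 3.957.
n = 3.957² + 3 = 15.66 + 3 = 18.7.
Round up.

n = 19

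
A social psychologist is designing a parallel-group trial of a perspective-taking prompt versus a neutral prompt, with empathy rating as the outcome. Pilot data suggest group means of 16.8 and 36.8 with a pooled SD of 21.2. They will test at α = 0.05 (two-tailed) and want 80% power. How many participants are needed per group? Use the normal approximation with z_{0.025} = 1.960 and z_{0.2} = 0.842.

n = 18 per group

Cohen's d = |M₁ − M₂| / SD_pooled = |16.8 − 36.8| / 21.2 = 20.0 / 21.2 = 0.943.
For two independent groups with equal n: n = 2·((z_{α/2} + z_β) / d)².
z_{α/2} + z_β = 1.960 + 0.842 = 2.802.
n = 2 × (2.802 / 0.943)² = 2 × 2.971² = 2 × 8.83 = 17.7.
Round up to the next whole participant.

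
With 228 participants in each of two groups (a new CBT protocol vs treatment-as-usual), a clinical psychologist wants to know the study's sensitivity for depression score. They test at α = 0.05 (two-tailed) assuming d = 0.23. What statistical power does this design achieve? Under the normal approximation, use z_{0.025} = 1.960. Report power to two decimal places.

For two equal groups, power = Φ(d·√(n/2) − z_{α/2}).
d·√(n/2) = 0.23 × √(228/2) = 0.23 × 10.677 = 2.456.
z_β = 2.456 − 1.960 = 0.496.
Power = Φ(0.496) = 0.690.

power ≈ 0.69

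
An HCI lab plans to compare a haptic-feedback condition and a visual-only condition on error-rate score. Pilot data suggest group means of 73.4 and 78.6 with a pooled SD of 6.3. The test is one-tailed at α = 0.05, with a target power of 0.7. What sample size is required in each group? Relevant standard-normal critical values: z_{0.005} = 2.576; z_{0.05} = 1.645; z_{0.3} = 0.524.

Cohen's d = |M₁ − M₂| / SD_pooled = |73.4 − 78.6| / 6.3 = 5.2 / 6.3 = 0.825.
For two independent groups with equal n: n = 2·((z_{α} + z_β) / d)².
z_{α} + z_β = 1.645 + 0.524 = 2.169.
n = 2 × (2.169 / 0.825)² = 2 × 2.629² = 2 × 6.91 = 13.8.
Round up to the next whole participant.

n = 14 per group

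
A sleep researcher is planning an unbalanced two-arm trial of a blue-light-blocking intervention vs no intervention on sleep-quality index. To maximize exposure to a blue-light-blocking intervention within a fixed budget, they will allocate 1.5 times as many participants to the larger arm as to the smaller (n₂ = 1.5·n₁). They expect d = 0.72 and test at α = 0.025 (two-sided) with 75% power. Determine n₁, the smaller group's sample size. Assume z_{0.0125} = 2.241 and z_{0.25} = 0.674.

With allocation ratio k = n₂/n₁ = 1.5, Var(x̄₁−x̄₂) = σ²(1/n₁ + 1/(k·n₁)) = σ²·(k+1)/(k·n₁).
So n₁ = (1 + 1/k)·((z_{α/2} + z_β)/d)² = 1.667 × (2.915/0.72)².
n₁ = 1.667 × 16.39 = 27.3.
Round up: n₁ = 28, giving n₂ = 1.5 × 28 = 42.

n₁ = 28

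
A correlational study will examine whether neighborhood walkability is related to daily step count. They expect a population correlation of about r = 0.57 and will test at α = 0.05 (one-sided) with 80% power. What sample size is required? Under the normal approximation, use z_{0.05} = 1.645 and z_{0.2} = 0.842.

n = 18

Fisher's z: C = ½·ln((1+r)/(1−r)) = ½·ln(3.6512) = 0.6475.
n = ((z_{α} + z_β)/C)² + 3.
(1.645 + 0.842) / 0.6475 = 2.487 / 0.6475 = 3.841.
n = 3.841² + 3 = 14.75 + 3 = 17.8.
Round up.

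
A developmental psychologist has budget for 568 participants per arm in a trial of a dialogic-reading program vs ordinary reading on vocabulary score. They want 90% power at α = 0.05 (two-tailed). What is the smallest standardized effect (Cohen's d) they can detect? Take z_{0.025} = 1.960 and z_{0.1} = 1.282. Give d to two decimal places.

For two independent groups of n = 568 each: d_min = (z_{α/2} + z_β)·√(2/n).
z-sum = 1.960 + 1.282 = 3.242.
d_min = 3.242 × √(2/568) = 3.242 × 0.0593 = 0.192.

d_min ≈ 0.19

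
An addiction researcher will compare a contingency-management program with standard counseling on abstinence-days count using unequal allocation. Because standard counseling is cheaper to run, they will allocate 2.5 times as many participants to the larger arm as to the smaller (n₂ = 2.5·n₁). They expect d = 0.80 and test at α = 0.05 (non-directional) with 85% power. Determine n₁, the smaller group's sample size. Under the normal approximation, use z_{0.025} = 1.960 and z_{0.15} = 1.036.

n₁ = 20

With allocation ratio k = n₂/n₁ = 2.5, Var(x̄₁−x̄₂) = σ²(1/n₁ + 1/(k·n₁)) = σ²·(k+1)/(k·n₁).
So n₁ = (1 + 1/k)·((z_{α/2} + z_β)/d)² = 1.400 × (2.996/0.80)².
n₁ = 1.400 × 14.03 = 19.6.
Round up: n₁ = 20, giving n₂ = 2.5 × 20 = 50.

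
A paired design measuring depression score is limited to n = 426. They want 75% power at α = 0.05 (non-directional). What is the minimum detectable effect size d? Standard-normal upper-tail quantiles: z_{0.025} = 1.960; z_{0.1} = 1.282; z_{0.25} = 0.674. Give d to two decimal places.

For a single sample (or paired design) of n = 426: d_min = (z_{α/2} + z_β)/√n.
z-sum = 1.960 + 0.674 = 2.634.
d_min = 2.634 / √426 = 2.634 / 20.640 = 0.128.

d_min ≈ 0.13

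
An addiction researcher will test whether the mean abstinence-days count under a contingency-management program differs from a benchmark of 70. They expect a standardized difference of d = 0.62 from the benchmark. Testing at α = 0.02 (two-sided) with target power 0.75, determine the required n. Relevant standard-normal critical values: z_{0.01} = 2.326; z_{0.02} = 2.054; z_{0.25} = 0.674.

n = 24

For a one-sample test: n = ((z_{α/2} + z_β) / d)².
z_{α/2} + z_β = 2.326 + 0.674 = 3.000.
n = (3.000 / 0.62)² = 4.839² = 23.41.
Round up.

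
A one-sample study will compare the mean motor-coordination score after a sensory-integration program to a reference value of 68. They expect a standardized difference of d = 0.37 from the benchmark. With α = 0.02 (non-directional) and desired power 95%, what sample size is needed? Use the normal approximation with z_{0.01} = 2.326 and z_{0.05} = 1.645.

n = 116

For a one-sample test: n = ((z_{α/2} + z_β) / d)².
z_{α/2} + z_β = 2.326 + 1.645 = 3.971.
n = (3.971 / 0.37)² = 10.732² = 115.19.
Round up.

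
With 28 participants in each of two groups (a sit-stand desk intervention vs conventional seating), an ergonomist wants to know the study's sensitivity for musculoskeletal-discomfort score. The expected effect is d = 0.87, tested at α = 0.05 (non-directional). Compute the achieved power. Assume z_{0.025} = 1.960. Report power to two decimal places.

For two equal groups, power = Φ(d·√(n/2) − z_{α/2}).
d·√(n/2) = 0.87 × √(28/2) = 0.87 × 3.742 = 3.255.
z_β = 3.255 − 1.960 = 1.295.
Power = Φ(1.295) = 0.902.

power ≈ 0.90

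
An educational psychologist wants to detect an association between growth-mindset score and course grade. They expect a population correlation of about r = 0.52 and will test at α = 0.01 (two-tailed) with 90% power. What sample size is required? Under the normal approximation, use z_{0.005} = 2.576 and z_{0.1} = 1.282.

Fisher's z: C = ½·ln((1+r)/(1−r)) = ½·ln(3.1667) = 0.5763.
n = ((z_{α/2} + z_β)/C)² + 3.
(2.576 + 1.282) / 0.5763 = 3.858 / 0.5763 = 6.694.
n = 6.694² + 3 = 44.82 + 3 = 47.8.
Round up.

n = 48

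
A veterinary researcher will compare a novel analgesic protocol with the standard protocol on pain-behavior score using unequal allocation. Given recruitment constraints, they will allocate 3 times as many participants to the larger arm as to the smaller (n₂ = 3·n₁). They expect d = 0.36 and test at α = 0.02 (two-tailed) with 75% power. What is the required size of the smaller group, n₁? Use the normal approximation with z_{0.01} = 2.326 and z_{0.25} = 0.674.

n₁ = 93

With allocation ratio k = n₂/n₁ = 3, Var(x̄₁−x̄₂) = σ²(1/n₁ + 1/(k·n₁)) = σ²·(k+1)/(k·n₁).
So n₁ = (1 + 1/k)·((z_{α/2} + z_β)/d)² = 1.333 × (3.000/0.36)².
n₁ = 1.333 × 69.44 = 92.6.
Round up: n₁ = 93, giving n₂ = 3 × 93 = 279.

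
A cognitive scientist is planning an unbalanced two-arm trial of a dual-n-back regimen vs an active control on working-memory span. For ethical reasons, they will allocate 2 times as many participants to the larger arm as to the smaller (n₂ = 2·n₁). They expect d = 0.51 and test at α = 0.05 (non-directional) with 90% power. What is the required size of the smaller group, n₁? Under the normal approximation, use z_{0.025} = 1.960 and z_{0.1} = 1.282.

n₁ = 61

With allocation ratio k = n₂/n₁ = 2, Var(x̄₁−x̄₂) = σ²(1/n₁ + 1/(k·n₁)) = σ²·(k+1)/(k·n₁).
So n₁ = (1 + 1/k)·((z_{α/2} + z_β)/d)² = 1.500 × (3.242/0.51)².
n₁ = 1.500 × 40.41 = 60.6.
Round up: n₁ = 61, giving n₂ = 2 × 61 = 122.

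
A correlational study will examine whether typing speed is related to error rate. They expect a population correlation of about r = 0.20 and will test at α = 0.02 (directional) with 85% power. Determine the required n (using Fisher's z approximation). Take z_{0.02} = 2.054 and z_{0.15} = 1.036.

n = 236

Fisher's z: C = ½·ln((1+r)/(1−r)) = ½·ln(1.5000) = 0.2027.
n = ((z_{α} + z_β)/C)² + 3.
(2.054 + 1.036) / 0.2027 = 3.090 / 0.2027 = 15.244.
n = 15.244² + 3 = 232.39 + 3 = 235.4.
Round up.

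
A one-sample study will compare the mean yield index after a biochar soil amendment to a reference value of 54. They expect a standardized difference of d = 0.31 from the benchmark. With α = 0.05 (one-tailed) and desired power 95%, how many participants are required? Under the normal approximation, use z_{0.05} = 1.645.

n = 113

For a one-sample test: n = ((z_{α} + z_β) / d)².
z_{α} + z_β = 1.645 + 1.645 = 3.290.
n = (3.290 / 0.31)² = 10.613² = 112.63.
Round up.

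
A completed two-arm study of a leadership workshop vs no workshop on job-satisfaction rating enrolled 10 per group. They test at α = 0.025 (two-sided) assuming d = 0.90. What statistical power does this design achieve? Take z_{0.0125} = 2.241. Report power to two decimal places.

power ≈ 0.41

For two equal groups, power = Φ(d·√(n/2) − z_{α/2}).
d·√(n/2) = 0.90 × √(10/2) = 0.90 × 2.236 = 2.012.
z_β = 2.012 − 2.241 = -0.229.
Power = Φ(-0.229) = 0.410.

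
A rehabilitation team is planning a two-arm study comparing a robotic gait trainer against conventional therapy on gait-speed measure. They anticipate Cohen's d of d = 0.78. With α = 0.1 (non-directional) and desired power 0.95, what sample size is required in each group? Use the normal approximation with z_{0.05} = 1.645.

For two independent groups with equal n: n = 2·((z_{α/2} + z_β) / d)².
z_{α/2} + z_β = 1.645 + 1.645 = 3.290.
n = 2 × (3.290 / 0.78)² = 2 × 4.218² = 2 × 17.79 = 35.6.
Round up to the next whole participant.

n = 36 per group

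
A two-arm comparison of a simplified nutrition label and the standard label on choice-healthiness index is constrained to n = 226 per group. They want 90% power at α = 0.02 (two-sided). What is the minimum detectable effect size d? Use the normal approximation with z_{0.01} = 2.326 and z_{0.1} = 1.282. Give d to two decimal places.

d_min ≈ 0.34

For two independent groups of n = 226 each: d_min = (z_{α/2} + z_β)·√(2/n).
z-sum = 2.326 + 1.282 = 3.608.
d_min = 3.608 × √(2/226) = 3.608 × 0.0941 = 0.339.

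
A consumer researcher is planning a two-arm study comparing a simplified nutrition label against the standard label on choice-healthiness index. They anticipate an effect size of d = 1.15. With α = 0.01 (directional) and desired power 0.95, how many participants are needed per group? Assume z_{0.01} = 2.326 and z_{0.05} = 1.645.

n = 24 per group

For two independent groups with equal n: n = 2·((z_{α} + z_β) / d)².
z_{α} + z_β = 2.326 + 1.645 = 3.971.
n = 2 × (3.971 / 1.15)² = 2 × 3.453² = 2 × 11.92 = 23.8.
Round up to the next whole participant.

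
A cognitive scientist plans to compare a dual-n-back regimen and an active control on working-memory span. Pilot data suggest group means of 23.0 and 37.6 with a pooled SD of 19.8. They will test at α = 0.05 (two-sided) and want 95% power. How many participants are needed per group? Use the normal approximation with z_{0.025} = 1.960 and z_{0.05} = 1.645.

Cohen's d = |M₁ − M₂| / SD_pooled = |23.0 − 37.6| / 19.8 = 14.6 / 19.8 = 0.737.
For two independent groups with equal n: n = 2·((z_{α/2} + z_β) / d)².
z_{α/2} + z_β = 1.960 + 1.645 = 3.605.
n = 2 × (3.605 / 0.737)² = 2 × 4.891² = 2 × 23.93 = 47.9.
Round up to the next whole participant.

n = 48 per group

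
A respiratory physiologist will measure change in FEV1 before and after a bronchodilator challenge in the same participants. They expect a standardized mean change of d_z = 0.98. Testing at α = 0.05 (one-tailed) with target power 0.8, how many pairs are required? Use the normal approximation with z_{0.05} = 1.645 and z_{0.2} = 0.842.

n = 7 pairs

For a paired (one-sample on differences) test: n = ((z_{α} + z_β) / d)².
z_{α} + z_β = 1.645 + 0.842 = 2.487.
n = (2.487 / 0.98)² = 2.538² = 6.44.
Round up.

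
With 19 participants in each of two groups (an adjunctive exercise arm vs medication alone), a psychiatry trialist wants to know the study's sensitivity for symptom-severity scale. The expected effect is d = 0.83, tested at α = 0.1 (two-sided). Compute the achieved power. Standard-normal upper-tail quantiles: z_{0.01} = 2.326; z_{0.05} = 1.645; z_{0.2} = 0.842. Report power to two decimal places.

power ≈ 0.82

For two equal groups, power = Φ(d·√(n/2) − z_{α/2}).
d·√(n/2) = 0.83 × √(19/2) = 0.83 × 3.082 = 2.558.
z_β = 2.558 − 1.645 = 0.913.
Power = Φ(0.913) = 0.819.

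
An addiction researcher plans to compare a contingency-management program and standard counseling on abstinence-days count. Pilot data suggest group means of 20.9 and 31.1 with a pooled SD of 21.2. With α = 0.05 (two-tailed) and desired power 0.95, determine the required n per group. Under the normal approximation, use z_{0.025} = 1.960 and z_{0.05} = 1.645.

Cohen's d = |M₁ − M₂| / SD_pooled = |20.9 − 31.1| / 21.2 = 10.2 / 21.2 = 0.481.
For two independent groups with equal n: n = 2·((z_{α/2} + z_β) / d)².
z_{α/2} + z_β = 1.960 + 1.645 = 3.605.
n = 2 × (3.605 / 0.481)² = 2 × 7.495² = 2 × 56.17 = 112.3.
Round up to the next whole participant.

n = 113 per group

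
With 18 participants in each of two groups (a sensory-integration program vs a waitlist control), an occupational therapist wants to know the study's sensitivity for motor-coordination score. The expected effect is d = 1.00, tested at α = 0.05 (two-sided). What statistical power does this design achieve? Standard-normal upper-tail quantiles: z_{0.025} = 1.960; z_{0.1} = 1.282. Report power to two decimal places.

For two equal groups, power = Φ(d·√(n/2) − z_{α/2}).
d·√(n/2) = 1.00 × √(18/2) = 1.00 × 3.000 = 3.000.
z_β = 3.000 − 1.960 = 1.040.
Power = Φ(1.040) = 0.851.

power ≈ 0.85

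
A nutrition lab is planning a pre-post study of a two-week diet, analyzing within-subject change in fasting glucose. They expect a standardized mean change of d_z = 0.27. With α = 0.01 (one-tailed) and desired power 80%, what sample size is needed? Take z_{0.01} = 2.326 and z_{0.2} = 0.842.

n = 138 pairs

For a paired (one-sample on differences) test: n = ((z_{α} + z_β) / d)².
z_{α} + z_β = 2.326 + 0.842 = 3.168.
n = (3.168 / 0.27)² = 11.733² = 137.67.
Round up.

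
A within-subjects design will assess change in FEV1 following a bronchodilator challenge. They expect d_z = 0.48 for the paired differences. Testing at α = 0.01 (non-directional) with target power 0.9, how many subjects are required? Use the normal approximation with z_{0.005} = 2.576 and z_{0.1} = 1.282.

n = 65 pairs

For a paired (one-sample on differences) test: n = ((z_{α/2} + z_β) / d)².
z_{α/2} + z_β = 2.576 + 1.282 = 3.858.
n = (3.858 / 0.48)² = 8.037² = 64.60.
Round up.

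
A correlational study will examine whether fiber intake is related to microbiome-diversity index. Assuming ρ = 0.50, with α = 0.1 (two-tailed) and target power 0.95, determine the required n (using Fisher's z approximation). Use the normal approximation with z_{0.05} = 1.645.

n = 39

Fisher's z: C = ½·ln((1+r)/(1−r)) = ½·ln(3.0000) = 0.5493.
n = ((z_{α/2} + z_β)/C)² + 3.
(1.645 + 1.645) / 0.5493 = 3.290 / 0.5493 = 5.989.
n = 5.989² + 3 = 35.87 + 3 = 38.9.
Round up.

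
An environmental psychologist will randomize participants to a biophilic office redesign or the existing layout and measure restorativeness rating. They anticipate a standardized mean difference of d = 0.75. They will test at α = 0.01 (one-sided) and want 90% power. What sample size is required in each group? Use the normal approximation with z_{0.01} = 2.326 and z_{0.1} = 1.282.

n = 47 per group

For two independent groups with equal n: n = 2·((z_{α} + z_β) / d)².
z_{α} + z_β = 2.326 + 1.282 = 3.608.
n = 2 × (3.608 / 0.75)² = 2 × 4.811² = 2 × 23.14 = 46.3.
Round up to the next whole participant.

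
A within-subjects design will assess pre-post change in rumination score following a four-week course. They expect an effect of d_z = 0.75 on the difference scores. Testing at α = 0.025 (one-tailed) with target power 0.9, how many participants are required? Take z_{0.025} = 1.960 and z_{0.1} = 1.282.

For a paired (one-sample on differences) test: n = ((z_{α} + z_β) / d)².
z_{α} + z_β = 1.960 + 1.282 = 3.242.
n = (3.242 / 0.75)² = 4.323² = 18.69.
Round up.

n = 19 pairs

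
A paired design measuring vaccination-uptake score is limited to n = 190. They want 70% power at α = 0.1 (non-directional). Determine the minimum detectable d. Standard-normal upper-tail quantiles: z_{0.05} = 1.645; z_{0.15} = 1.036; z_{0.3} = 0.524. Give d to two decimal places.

For a single sample (or paired design) of n = 190: d_min = (z_{α/2} + z_β)/√n.
z-sum = 1.645 + 0.524 = 2.169.
d_min = 2.169 / √190 = 2.169 / 13.784 = 0.157.

d_min ≈ 0.16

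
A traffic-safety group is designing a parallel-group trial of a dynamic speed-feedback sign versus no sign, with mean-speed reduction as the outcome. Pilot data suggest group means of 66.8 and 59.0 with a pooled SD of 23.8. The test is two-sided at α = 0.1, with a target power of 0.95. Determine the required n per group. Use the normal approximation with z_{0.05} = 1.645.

n = 202 per group

Cohen's d = |M₁ − M₂| / SD_pooled = |66.8 − 59.0| / 23.8 = 7.8 / 23.8 = 0.328.
For two independent groups with equal n: n = 2·((z_{α/2} + z_β) / d)².
z_{α/2} + z_β = 1.645 + 1.645 = 3.290.
n = 2 × (3.290 / 0.328)² = 2 × 10.030² = 2 × 100.61 = 201.2.
Round up to the next whole participant.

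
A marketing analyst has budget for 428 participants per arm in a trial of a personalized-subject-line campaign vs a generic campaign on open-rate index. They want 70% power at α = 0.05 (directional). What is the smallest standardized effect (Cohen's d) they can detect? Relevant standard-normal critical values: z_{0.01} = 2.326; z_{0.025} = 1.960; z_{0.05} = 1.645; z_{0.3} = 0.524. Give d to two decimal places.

For two independent groups of n = 428 each: d_min = (z_{α} + z_β)·√(2/n).
z-sum = 1.645 + 0.524 = 2.169.
d_min = 2.169 × √(2/428) = 2.169 × 0.0684 = 0.148.

d_min ≈ 0.15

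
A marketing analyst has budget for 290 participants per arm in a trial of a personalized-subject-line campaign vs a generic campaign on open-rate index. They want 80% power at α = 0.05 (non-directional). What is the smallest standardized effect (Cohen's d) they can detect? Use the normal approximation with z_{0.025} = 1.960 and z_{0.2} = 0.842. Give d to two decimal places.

For two independent groups of n = 290 each: d_min = (z_{α/2} + z_β)·√(2/n).
z-sum = 1.960 + 0.842 = 2.802.
d_min = 2.802 × √(2/290) = 2.802 × 0.0830 = 0.233.

d_min ≈ 0.23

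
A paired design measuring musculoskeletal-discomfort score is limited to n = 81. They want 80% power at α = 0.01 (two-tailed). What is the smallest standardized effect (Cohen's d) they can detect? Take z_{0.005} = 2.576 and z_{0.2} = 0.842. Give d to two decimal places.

d_min ≈ 0.38

For a single sample (or paired design) of n = 81: d_min = (z_{α/2} + z_β)/√n.
z-sum = 2.576 + 0.842 = 3.418.
d_min = 3.418 / √81 = 3.418 / 9.000 = 0.380.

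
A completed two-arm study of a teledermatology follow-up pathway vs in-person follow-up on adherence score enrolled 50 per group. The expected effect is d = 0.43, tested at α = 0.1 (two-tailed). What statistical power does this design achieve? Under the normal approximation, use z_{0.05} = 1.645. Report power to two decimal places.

For two equal groups, power = Φ(d·√(n/2) − z_{α/2}).
d·√(n/2) = 0.43 × √(50/2) = 0.43 × 5.000 = 2.150.
z_β = 2.150 − 1.645 = 0.505.
Power = Φ(0.505) = 0.693.

power ≈ 0.69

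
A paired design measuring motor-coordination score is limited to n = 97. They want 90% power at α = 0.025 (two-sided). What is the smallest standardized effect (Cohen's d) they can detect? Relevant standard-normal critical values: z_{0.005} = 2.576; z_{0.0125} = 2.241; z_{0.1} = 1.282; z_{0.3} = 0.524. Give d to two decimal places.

For a single sample (or paired design) of n = 97: d_min = (z_{α/2} + z_β)/√n.
z-sum = 2.241 + 1.282 = 3.523.
d_min = 3.523 / √97 = 3.523 / 9.849 = 0.358.

d_min ≈ 0.36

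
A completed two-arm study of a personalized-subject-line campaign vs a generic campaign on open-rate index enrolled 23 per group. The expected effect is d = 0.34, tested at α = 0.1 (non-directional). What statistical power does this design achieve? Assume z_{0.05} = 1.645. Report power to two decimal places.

For two equal groups, power = Φ(d·√(n/2) − z_{α/2}).
d·√(n/2) = 0.34 × √(23/2) = 0.34 × 3.391 = 1.153.
z_β = 1.153 − 1.645 = -0.492.
Power = Φ(-0.492) = 0.311.

power ≈ 0.31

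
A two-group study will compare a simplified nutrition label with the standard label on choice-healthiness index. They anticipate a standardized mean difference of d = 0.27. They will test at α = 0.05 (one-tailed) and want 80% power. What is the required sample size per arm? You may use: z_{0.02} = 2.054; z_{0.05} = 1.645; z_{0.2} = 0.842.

n = 170 per group

For two independent groups with equal n: n = 2·((z_{α} + z_β) / d)².
z_{α} + z_β = 1.645 + 0.842 = 2.487.
n = 2 × (2.487 / 0.27)² = 2 × 9.211² = 2 × 84.84 = 169.7.
Round up to the next whole participant.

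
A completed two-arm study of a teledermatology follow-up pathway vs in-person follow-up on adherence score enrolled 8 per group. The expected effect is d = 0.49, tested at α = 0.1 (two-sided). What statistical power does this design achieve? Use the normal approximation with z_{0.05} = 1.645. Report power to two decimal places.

power ≈ 0.25

For two equal groups, power = Φ(d·√(n/2) − z_{α/2}).
d·√(n/2) = 0.49 × √(8/2) = 0.49 × 2.000 = 0.980.
z_β = 0.980 − 1.645 = -0.665.
Power = Φ(-0.665) = 0.253.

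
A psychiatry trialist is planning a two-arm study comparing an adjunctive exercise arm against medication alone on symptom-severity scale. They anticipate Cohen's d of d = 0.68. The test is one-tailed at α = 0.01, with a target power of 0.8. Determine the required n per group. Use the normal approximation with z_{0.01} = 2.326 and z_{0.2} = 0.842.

For two independent groups with equal n: n = 2·((z_{α} + z_β) / d)².
z_{α} + z_β = 2.326 + 0.842 = 3.168.
n = 2 × (3.168 / 0.68)² = 2 × 4.659² = 2 × 21.70 = 43.4.
Round up to the next whole participant.

n = 44 per group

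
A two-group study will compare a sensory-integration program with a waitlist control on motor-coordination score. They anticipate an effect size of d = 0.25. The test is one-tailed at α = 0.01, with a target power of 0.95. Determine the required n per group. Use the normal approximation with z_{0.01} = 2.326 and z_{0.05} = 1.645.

n = 505 per group

For two independent groups with equal n: n = 2·((z_{α} + z_β) / d)².
z_{α} + z_β = 2.326 + 1.645 = 3.971.
n = 2 × (3.971 / 0.25)² = 2 × 15.884² = 2 × 252.30 = 504.6.
Round up to the next whole participant.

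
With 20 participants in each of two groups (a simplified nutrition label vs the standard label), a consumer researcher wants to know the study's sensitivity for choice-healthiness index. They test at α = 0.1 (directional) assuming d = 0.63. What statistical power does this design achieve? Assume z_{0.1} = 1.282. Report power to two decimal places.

For two equal groups, power = Φ(d·√(n/2) − z_{α}).
d·√(n/2) = 0.63 × √(20/2) = 0.63 × 3.162 = 1.992.
z_β = 1.992 − 1.282 = 0.710.
Power = Φ(0.710) = 0.761.

power ≈ 0.76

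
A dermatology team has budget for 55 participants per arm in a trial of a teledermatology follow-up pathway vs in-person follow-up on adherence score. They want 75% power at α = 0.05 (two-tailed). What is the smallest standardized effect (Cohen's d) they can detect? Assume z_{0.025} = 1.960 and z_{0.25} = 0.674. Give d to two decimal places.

For two independent groups of n = 55 each: d_min = (z_{α/2} + z_β)·√(2/n).
z-sum = 1.960 + 0.674 = 2.634.
d_min = 2.634 × √(2/55) = 2.634 × 0.1907 = 0.502.

d_min ≈ 0.50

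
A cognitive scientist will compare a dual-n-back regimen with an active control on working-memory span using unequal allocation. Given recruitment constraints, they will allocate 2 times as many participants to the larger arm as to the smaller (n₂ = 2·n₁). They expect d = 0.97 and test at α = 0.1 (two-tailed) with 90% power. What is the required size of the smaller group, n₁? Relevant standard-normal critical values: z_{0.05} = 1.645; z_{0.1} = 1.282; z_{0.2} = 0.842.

With allocation ratio k = n₂/n₁ = 2, Var(x̄₁−x̄₂) = σ²(1/n₁ + 1/(k·n₁)) = σ²·(k+1)/(k·n₁).
So n₁ = (1 + 1/k)·((z_{α/2} + z_β)/d)² = 1.500 × (2.927/0.97)².
n₁ = 1.500 × 9.11 = 13.7.
Round up: n₁ = 14, giving n₂ = 2 × 14 = 28.

n₁ = 14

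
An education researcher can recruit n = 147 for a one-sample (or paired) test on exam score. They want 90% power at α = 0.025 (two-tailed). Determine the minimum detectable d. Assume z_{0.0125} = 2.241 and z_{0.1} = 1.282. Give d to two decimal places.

For a single sample (or paired design) of n = 147: d_min = (z_{α/2} + z_β)/√n.
z-sum = 2.241 + 1.282 = 3.523.
d_min = 3.523 / √147 = 3.523 / 12.124 = 0.291.

d_min ≈ 0.29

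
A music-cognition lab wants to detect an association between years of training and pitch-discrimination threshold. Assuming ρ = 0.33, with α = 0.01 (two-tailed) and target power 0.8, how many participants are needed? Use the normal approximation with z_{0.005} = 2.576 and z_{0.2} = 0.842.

n = 103

Fisher's z: C = ½·ln((1+r)/(1−r)) = ½·ln(1.9851) = 0.3428.
n = ((z_{α/2} + z_β)/C)² + 3.
(2.576 + 0.842) / 0.3428 = 3.418 / 0.3428 = 9.971.
n = 9.971² + 3 = 99.42 + 3 = 102.4.
Round up.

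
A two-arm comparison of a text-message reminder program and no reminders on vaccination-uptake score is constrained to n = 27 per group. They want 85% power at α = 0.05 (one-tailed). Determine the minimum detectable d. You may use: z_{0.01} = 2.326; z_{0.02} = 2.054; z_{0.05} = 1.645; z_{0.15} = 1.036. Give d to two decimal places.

For two independent groups of n = 27 each: d_min = (z_{α} + z_β)·√(2/n).
z-sum = 1.645 + 1.036 = 2.681.
d_min = 2.681 × √(2/27) = 2.681 × 0.2722 = 0.730.

d_min ≈ 0.73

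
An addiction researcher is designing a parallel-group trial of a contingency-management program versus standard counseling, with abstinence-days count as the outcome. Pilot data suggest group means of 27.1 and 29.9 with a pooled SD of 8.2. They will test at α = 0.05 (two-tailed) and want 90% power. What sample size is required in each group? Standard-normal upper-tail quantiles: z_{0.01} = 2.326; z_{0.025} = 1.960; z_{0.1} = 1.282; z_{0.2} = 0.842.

Cohen's d = |M₁ − M₂| / SD_pooled = |27.1 − 29.9| / 8.2 = 2.8 / 8.2 = 0.341.
For two independent groups with equal n: n = 2·((z_{α/2} + z_β) / d)².
z_{α/2} + z_β = 1.960 + 1.282 = 3.242.
n = 2 × (3.242 / 0.341)² = 2 × 9.507² = 2 × 90.39 = 180.8.
Round up to the next whole participant.

n = 181 per group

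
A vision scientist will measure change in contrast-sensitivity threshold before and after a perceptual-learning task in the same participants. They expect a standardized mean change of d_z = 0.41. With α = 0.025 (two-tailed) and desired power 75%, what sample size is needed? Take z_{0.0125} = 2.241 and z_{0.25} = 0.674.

n = 51 pairs

For a paired (one-sample on differences) test: n = ((z_{α/2} + z_β) / d)².
z_{α/2} + z_β = 2.241 + 0.674 = 2.915.
n = (2.915 / 0.41)² = 7.110² = 50.55.
Round up.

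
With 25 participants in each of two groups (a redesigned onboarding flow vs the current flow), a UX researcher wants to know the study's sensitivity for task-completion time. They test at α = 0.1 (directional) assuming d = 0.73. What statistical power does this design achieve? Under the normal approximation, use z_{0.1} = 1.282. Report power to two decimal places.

power ≈ 0.90

For two equal groups, power = Φ(d·√(n/2) − z_{α}).
d·√(n/2) = 0.73 × √(25/2) = 0.73 × 3.536 = 2.581.
z_β = 2.581 − 1.282 = 1.299.
Power = Φ(1.299) = 0.903.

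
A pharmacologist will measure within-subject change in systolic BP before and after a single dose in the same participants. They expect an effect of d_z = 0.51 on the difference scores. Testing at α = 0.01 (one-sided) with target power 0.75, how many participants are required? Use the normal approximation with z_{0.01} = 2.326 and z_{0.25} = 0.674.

n = 35 pairs

For a paired (one-sample on differences) test: n = ((z_{α} + z_β) / d)².
z_{α} + z_β = 2.326 + 0.674 = 3.000.
n = (3.000 / 0.51)² = 5.882² = 34.60.
Round up.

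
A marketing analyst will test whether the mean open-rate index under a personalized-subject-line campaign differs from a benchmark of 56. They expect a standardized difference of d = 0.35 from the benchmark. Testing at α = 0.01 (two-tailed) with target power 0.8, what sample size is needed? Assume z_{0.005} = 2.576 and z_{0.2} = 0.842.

n = 96

For a one-sample test: n = ((z_{α/2} + z_β) / d)².
z_{α/2} + z_β = 2.576 + 0.842 = 3.418.
n = (3.418 / 0.35)² = 9.766² = 95.37.
Round up.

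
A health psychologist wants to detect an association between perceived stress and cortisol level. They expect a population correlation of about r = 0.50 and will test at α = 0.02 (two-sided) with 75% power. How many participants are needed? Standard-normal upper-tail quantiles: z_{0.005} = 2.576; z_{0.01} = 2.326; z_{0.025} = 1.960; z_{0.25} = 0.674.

Fisher's z: C = ½·ln((1+r)/(1−r)) = ½·ln(3.0000) = 0.5493.
n = ((z_{α/2} + z_β)/C)² + 3.
(2.326 + 0.674) / 0.5493 = 3.000 / 0.5493 = 5.461.
n = 5.461² + 3 = 29.83 + 3 = 32.8.
Round up.

n = 33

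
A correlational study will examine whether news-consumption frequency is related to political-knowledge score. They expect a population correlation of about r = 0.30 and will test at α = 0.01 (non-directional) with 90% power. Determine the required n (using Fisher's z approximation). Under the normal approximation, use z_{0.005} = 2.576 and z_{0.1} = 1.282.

n = 159

Fisher's z: C = ½·ln((1+r)/(1−r)) = ½·ln(1.8571) = 0.3095.
n = ((z_{α/2} + z_β)/C)² + 3.
(2.576 + 1.282) / 0.3095 = 3.858 / 0.3095 = 12.465.
n = 12.465² + 3 = 155.38 + 3 = 158.4.
Round up.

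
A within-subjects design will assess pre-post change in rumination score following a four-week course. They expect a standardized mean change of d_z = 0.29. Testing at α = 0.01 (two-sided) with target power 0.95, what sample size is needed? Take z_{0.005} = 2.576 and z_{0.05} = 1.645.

For a paired (one-sample on differences) test: n = ((z_{α/2} + z_β) / d)².
z_{α/2} + z_β = 2.576 + 1.645 = 4.221.
n = (4.221 / 0.29)² = 14.555² = 211.85.
Round up.

n = 212 pairs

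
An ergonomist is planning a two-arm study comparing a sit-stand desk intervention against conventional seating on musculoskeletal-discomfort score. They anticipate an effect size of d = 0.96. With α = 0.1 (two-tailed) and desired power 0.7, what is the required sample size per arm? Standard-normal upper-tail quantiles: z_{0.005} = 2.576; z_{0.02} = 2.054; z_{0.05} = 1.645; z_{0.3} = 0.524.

n = 11 per group

For two independent groups with equal n: n = 2·((z_{α/2} + z_β) / d)².
z_{α/2} + z_β = 1.645 + 0.524 = 2.169.
n = 2 × (2.169 / 0.96)² = 2 × 2.259² = 2 × 5.10 = 10.2.
Round up to the next whole participant.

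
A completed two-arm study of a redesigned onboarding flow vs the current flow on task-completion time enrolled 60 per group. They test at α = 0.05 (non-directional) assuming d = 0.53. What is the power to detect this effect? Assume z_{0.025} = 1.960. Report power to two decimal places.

For two equal groups, power = Φ(d·√(n/2) − z_{α/2}).
d·√(n/2) = 0.53 × √(60/2) = 0.53 × 5.477 = 2.903.
z_β = 2.903 − 1.960 = 0.943.
Power = Φ(0.943) = 0.827.

power ≈ 0.83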